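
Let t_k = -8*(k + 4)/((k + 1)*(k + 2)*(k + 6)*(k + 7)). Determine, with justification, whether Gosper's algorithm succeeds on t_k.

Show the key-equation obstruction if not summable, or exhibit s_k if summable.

Yes. s_k = 2*k*(-k - 7)/(3*(k**2 + 7*k + 6)).

Step 1: r(k) = (k + 1)*(k + 5)*(k + 6)/((k + 3)*(k + 4)*(k + 8)).
Factor: A=k + 1; B=k + 8; C=k**4 + 16*k**3 + 95*k**2 + 248*k + 240.
Key eq: (k + 1)·f(k+1) = (k + 7)·f(k) + (k**4 + 16*k**3 + 95*k**2 + 248*k + 240).
Bound: deg f ≤ 6.
Solving with deg f ≤ 6: f(k) = k*(k + 2)*(k + 3)*(k + 4)*(k + 5)*(k + 7)/12.
Get s_k = R·t_k = 2*k*(-k - 7)/(3*(k**2 + 7*k + 6)) with R(k) = B(k−1)f(k)/C(k) = k*(k + 2)*(k + 7)**2/(12*(k + 4)).
Check: Δs_k = 8*(-k - 4)/(k**4 + 16*k**3 + 83*k**2 + 152*k + 84). ✓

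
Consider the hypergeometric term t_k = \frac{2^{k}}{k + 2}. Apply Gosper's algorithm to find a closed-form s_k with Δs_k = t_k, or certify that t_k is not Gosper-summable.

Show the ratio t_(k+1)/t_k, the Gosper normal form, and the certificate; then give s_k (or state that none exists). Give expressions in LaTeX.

none (Gosper's algorithm certifies no s_k)

The ratio is 2*(k + 2)/(k + 3).
Gosper form: A/B · C(k+1)/C(k) with A=2*k + 4, B=k + 3, C=1.
Set up (2*k + 4)·f(k+1) − (k + 2)·f(k) − (1) = 0.
d = -1 from the (1,1,0) case.
Negative degree bound (-1): no f exists, t_k not Gosper-summable.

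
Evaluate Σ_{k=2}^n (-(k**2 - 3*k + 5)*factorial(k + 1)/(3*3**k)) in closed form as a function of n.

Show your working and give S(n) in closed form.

S(n) = 3**(-n - 1)*(-2*3**n - n**3*factorial(n) - n**2*factorial(n) + 4*n*factorial(n) + 4*factorial(n))

Compute t_(k+1)/t_k: get (k**3 + k**2 + k + 6)/(3*(k**2 - 3*k + 5)).
Take A(k)=k/3 + 2/3, B(k)=1, C(k)=k**2 - 3*k + 5.
Key eq: (k/3 + 2/3)·f(k+1) = (1)·f(k) + (k**2 - 3*k + 5).
d = 1 from the (1,0,2) case.
Solve for f: f(k) = 3*(k - 3) (degree 1 ≤ 1).
Get s_k = R·t_k = -(k - 3)*factorial(k + 1)/3**k with R(k) = B(k−1)f(k)/C(k) = 3*(k - 3)/(k**2 - 3*k + 5).
Δs = -(k**2 - 3*k + 5)*factorial(k + 1)/(3*3**k), as required.
Evaluate: s_(n+1) = -3**(-n - 1)*(n - 2)*factorial(n + 2); subtract s_(2) = 2/3 ⇒ S(n) = 3**(-n - 1)*(-2*3**n - n**3*factorial(n) - n**2*factorial(n) + 4*n*factorial(n) + 4*factorial(n)).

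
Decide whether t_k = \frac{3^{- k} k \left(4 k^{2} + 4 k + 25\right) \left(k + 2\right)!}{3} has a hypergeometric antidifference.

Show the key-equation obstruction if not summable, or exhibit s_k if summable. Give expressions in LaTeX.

Yes. s_k = 3^{- k} \left(2 k - 1\right)^{2} \left(k + 2\right)!.

Step 1: r(k) = (k + 1)*(k + 3)*(4*k + 4*(k + 1)**2 + 29)/(3*k*(4*k**2 + 4*k + 25)).
Normal form (A,B,C) = (k/3 + 1, 1, k**3 + k**2 + 25*k/4).
Solve (k/3 + 1)·f(k+1) − (1)·f(k) = k**3 + k**2 + 25*k/4.
d = 2 from the (1,0,3) case.
Solving with deg f ≤ 2: f(k) = 3*(2*k - 1)**2/4.
Then R = B(k−1)f/C = 3*(2*k - 1)**2/(k*(4*k**2 + 4*k + 25)), so s_k = R(k)·t_k = (2*k - 1)**2*factorial(k + 2)/3**k.
Verify: k*(4*k**2 + 4*k + 25)*factorial(k + 2)/(3*3**k) matches t_k.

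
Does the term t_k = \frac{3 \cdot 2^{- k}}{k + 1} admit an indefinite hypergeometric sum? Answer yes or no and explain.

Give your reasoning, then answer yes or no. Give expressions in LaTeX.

No — t_k has no hypergeometric antidifference.

The ratio is (k + 1)/(2*(k + 2)).
Factor: A=k/2 + 1/2; B=k + 2; C=1.
Need (k/2 + 1/2)·f(k+1) − (k + 1)·f(k) = 1.
Bound: deg f ≤ -1.
Negative degree bound (-1): no f exists, t_k not Gosper-summable.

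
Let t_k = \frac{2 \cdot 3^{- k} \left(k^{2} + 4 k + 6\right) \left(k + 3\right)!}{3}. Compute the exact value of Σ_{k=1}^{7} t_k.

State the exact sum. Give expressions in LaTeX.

Step 1: r(k) = (k + 4)*(4*k + (k + 1)**2 + 10)/(3*(k**2 + 4*k + 6)).
Normal form (A,B,C) = (k/3 + 4/3, 1, k**2 + 4*k + 6).
Solve (k/3 + 4/3)·f(k+1) − (1)·f(k) = k**2 + 4*k + 6.
Degrees (1,0,2) ⇒ d ≤ 1.
Solving with deg f ≤ 1: f(k) = 3*(k + 2).
Then R = B(k−1)f/C = 3*(k + 2)/(k**2 + 4*k + 6), so s_k = R(k)·t_k = 2*(k + 2)*factorial(k + 3)/3**k.
Verify: 2*(k**2 + 4*k + 6)*factorial(k + 3)/(3*3**k) matches t_k.
Evaluate s at k=8 and k=1: 9856000/81 and 48; difference 9852112/81.

Σ = 9852112/81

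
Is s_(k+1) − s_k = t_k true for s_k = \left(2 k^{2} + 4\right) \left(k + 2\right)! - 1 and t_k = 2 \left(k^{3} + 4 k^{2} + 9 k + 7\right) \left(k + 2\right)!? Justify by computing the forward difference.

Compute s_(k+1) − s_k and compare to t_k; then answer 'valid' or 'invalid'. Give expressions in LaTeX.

s_(k+1) = (2*(k + 1)**2 + 4)*factorial(k + 3) - 1
s_(k+1) − s_k = 2*(k**3 + 4*k**2 + 9*k + 7)*factorial(k + 2)
(s_(k+1) − s_k) − t_k = 0

valid; difference matches t_k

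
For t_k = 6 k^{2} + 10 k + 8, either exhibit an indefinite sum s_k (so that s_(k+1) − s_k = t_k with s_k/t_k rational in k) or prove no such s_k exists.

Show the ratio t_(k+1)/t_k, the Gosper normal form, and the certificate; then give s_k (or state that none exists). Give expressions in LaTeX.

The ratio is (3*k**2 + 11*k + 12)/(3*k**2 + 5*k + 4).
So A=1 and B=1, with C=k**2 + 5*k/3 + 4/3.
Solve (1)·f(k+1) − (1)·f(k) = k**2 + 5*k/3 + 4/3.
d = 3 from the (0,0,2) case.
A polynomial solution: f(k) = k*(k**2 + k + 2)/3.
Get s_k = R·t_k = 2*k*(k**2 + k + 2) with R(k) = B(k−1)f(k)/C(k) = k*(k**2 + k + 2)/(3*k**2 + 5*k + 4).
Check: Δs_k = 6*k**2 + 10*k + 8. ✓

s_k = 2 k \left(k^{2} + k + 2\right)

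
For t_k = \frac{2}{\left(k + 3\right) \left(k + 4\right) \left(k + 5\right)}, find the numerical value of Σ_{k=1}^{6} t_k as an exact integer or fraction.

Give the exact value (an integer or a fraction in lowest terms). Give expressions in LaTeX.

Σ = 9/220

Ratio r(k) = (k + 3)/(k + 6).
Normal form (A,B,C) = (k + 3, k + 6, 1).
Key eq: (k + 3)·f(k+1) = (k + 5)·f(k) + (1).
Degrees (1,1,0) ⇒ d ≤ 2.
Match coefficients ⇒ f(k) = k*(k + 7)/24.
Certificate R = B(k−1)f/C = k*(k + 5)*(k + 7)/24 gives s_k = k*(k + 7)/(12*(k + 3)*(k + 4)).
Δs = 2/(k**3 + 12*k**2 + 47*k + 60), as required.
Σ_(k=1)^(6) t_k = s_(7) − s_(1) = 49/660 − (1/30) = 9/220.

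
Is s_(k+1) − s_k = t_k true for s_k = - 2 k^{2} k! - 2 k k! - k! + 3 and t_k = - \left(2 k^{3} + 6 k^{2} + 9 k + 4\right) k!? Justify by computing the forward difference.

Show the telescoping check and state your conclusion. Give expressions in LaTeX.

Valid — Δs_k = t_k.

s_(k+1) = -2*k**3*factorial(k) - 8*k**2*factorial(k) - 11*k*factorial(k) - 5*factorial(k) + 3
s_(k+1) − s_k = -(2*k**3 + 6*k**2 + 9*k + 4)*factorial(k)
(s_(k+1) − s_k) − t_k = 0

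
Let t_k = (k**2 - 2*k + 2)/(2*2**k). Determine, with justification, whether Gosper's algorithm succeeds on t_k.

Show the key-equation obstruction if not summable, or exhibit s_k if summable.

Yes. s_k = (-k**2 - 3)/2**k.

t_(k+1)/t_k = (k**2 + 1)/(2*(k**2 - 2*k + 2)).
Take A(k)=1/2, B(k)=1, C(k)=k**2 - 2*k + 2.
Need (1/2)·f(k+1) − (1)·f(k) = k**2 - 2*k + 2.
Degrees (0,0,2) ⇒ d ≤ 2.
A polynomial solution: f(k) = -2*(k**2 + 3).
So s_k = (B(k−1)f/C)·t_k = (-2*(k**2 + 3)/(k**2 - 2*k + 2))·t_k = (-k**2 - 3)/2**k.
Verify: (k**2 - 2*k + 2)/(2*2**k) matches t_k.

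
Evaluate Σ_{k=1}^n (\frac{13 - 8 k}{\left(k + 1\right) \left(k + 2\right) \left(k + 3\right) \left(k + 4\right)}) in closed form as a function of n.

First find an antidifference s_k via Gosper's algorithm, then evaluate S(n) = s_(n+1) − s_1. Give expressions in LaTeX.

Step 1: r(k) = (k + 1)*(8*k - 5)/((k + 5)*(8*k - 13)).
Factor: A=k + 1; B=k + 5; C=k - 13/8.
Key eq: (k + 1)·f(k+1) = (k + 4)·f(k) + (k - 13/8).
deg f ≤ 3 (via 1,1,1).
A polynomial solution: f(k) = -k*(k**2 + 6*k + 19)/16.
Get s_k = R·t_k = k*(k**2 + 6*k + 19)/(2*(k + 1)*(k + 2)*(k + 3)) with R(k) = B(k−1)f(k)/C(k) = -k*(k + 4)*(k**2 + 6*k + 19)/(2*(8*k - 13)).
Δs = (13 - 8*k)/(k**4 + 10*k**3 + 35*k**2 + 50*k + 24), as required.
Telescope: S(n) = s_(n+1) − s_(1) = (n**3 + 9*n**2 + 34*n + 26)/(2*(n**3 + 9*n**2 + 26*n + 24)) − (13/24) = n*(-n**2 - 9*n + 70)/(24*(n**3 + 9*n**2 + 26*n + 24)).

S(n) = \frac{n \left(- n^{2} - 9 n + 70\right)}{24 \left(n^{3} + 9 n^{2} + 26 n + 24\right)}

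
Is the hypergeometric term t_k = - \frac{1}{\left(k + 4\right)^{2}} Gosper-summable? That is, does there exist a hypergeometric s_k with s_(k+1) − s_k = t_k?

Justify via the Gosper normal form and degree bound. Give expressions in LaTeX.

Step 1: r(k) = (k + 4)**2/(k + 5)**2.
So A=k**2 + 8*k + 16 and B=k**2 + 10*k + 25, with C=1.
Need (k**2 + 8*k + 16)·f(k+1) − (k**2 + 8*k + 16)·f(k) = 1.
From deg A=2, deg B=2, deg C=0: d=0.
Write f(k) = c0. Then LHS − RHS = -1, requiring -1 = 0: contradictory. No certificate.

No — key equation has no polynomial f.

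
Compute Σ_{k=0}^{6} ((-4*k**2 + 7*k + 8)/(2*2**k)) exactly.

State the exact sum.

Σ = 73/16

Step 1: r(k) = (4*k**2 + k - 11)/(2*(4*k**2 - 7*k - 8)).
Take A(k)=1/2, B(k)=1, C(k)=k**2 - 7*k/4 - 2.
Solve (1/2)·f(k+1) − (1)·f(k) = k**2 - 7*k/4 - 2.
deg f ≤ 2 (via 0,0,2).
Coefficient equations give f(k) = -(k + 1)*(4*k - 3)/2.
So s_k = (B(k−1)f/C)·t_k = (-2*(k + 1)*(4*k - 3)/(4*k**2 - 7*k - 8))·t_k = (4*k**2 + k - 3)/2**k.
s_(k+1) − s_k = (-4*k**2 + 7*k + 8)/(2*2**k) = t_k.
Sum = s_(7) − s_(0); s_(7) = 25/16, s_(0) = -3 ⇒ 73/16.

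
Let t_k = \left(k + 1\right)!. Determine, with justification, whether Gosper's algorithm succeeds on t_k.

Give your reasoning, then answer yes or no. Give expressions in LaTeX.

Ratio r(k) = k + 2.
Factor: A=k + 2; B=1; C=1.
Need (k + 2)·f(k+1) − (1)·f(k) = 1.
From deg A=1, deg B=0, deg C=0: d=-1.
d = -1 < 0 ⇒ no nonzero polynomial f; not summable.

No. Not Gosper-summable.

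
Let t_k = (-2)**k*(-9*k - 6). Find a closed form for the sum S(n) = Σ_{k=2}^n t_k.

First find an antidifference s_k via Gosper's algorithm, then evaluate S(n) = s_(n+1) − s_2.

t_(k+1)/t_k = 2*(-3*k - 5)/(3*k + 2).
Factor: A=-2; B=1; C=k + 2/3.
Set up (-2)·f(k+1) − (1)·f(k) − (k + 2/3) = 0.
Bound: deg f ≤ 1.
Solve for f: f(k) = -k/3 (degree 1 ≤ 1).
Certificate R = B(k−1)f/C = -k/(3*k + 2) gives s_k = 3*(-2)**k*k.
Δs = (-2)**k*(-9*k - 6), as required.
s_(n+1) = (-2)**(n + 1)*(3*n + 3) and s_(2) = 24, so S(n) = -6*(-2)**n*n - 6*(-2)**n - 24.

S(n) = -6*(-2)**n*n - 6*(-2)**n - 24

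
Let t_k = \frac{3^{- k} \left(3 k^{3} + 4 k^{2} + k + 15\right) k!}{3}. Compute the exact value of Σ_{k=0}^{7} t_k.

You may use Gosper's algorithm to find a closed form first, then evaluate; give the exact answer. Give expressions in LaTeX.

Σ = 988516/729

The ratio is (k + 1)*(k + 3*(k + 1)**3 + 4*(k + 1)**2 + 16)/(3*(3*k**3 + 4*k**2 + k + 15)).
A = k/3 + 1/3, B = 1, C = k**3 + 4*k**2/3 + k/3 + 5.
Solve (k/3 + 1/3)·f(k+1) − (1)·f(k) = k**3 + 4*k**2/3 + k/3 + 5.
deg f ≤ 2 (via 1,0,3).
Coefficient equations give f(k) = (k + 2)*(3*k - 2).
R(k) = B(k−1)·f(k)/C(k) = 3*(k + 2)*(3*k - 2)/(3*k**3 + 4*k**2 + k + 15); s_k = R·t_k = (k + 2)*(3*k - 2)*factorial(k)/3**k.
Δs = (3*k**3 + 4*k**2 + k + 15)*factorial(k)/(3*3**k), as required.
Evaluate s at k=8 and k=0: 985600/729 and -4; difference 988516/729.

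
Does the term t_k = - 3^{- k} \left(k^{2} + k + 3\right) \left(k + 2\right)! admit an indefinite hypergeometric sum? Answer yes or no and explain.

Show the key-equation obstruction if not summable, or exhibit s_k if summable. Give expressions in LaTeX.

Yes. s_k = - 3^{1 - k} k \left(k + 2\right)!.

Compute t_(k+1)/t_k: get (k + 3)*(k + (k + 1)**2 + 4)/(3*(k**2 + k + 3)).
Factor: A=k/3 + 1; B=1; C=k**2 + k + 3.
Set up (k/3 + 1)·f(k+1) − (1)·f(k) − (k**2 + k + 3) = 0.
Bound: deg f ≤ 1.
Solving with deg f ≤ 1: f(k) = 3*k.
Certificate R = B(k−1)f/C = 3*k/(k**2 + k + 3) gives s_k = -3**(1 - k)*k*factorial(k + 2).
Check: Δs_k = -(k**2 + k + 3)*factorial(k + 2)/3**k. ✓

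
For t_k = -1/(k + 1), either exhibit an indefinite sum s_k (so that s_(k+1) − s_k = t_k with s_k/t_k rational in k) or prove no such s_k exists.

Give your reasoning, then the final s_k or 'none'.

r(k) = (k + 1)/(k + 2) after simplifying.
Take A(k)=k + 1, B(k)=k + 2, C(k)=1.
Need (k + 1)·f(k+1) − (k + 1)·f(k) = 1.
deg f ≤ 0 (via 1,1,0).
f = c0 ⇒ A·f(k+1) − B(k−1)·f(k) − C = -1. The system {-1 = 0} is inconsistent; no antidifference.

none (Gosper's algorithm certifies no s_k)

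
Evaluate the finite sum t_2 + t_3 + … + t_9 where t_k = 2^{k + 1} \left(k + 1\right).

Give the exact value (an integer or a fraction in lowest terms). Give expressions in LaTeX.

The ratio is 2*(k + 2)/(k + 1).
Factor: A=2; B=1; C=k + 1.
Key eq: (2)·f(k+1) = (1)·f(k) + (k + 1).
From deg A=0, deg B=0, deg C=1: d=1.
Solving with deg f ≤ 1: f(k) = k - 1.
Get s_k = R·t_k = 2**(k + 1)*(k - 1) with R(k) = B(k−1)f(k)/C(k) = (k - 1)/(k + 1).
Δs = 2**(k + 1)*(k + 1), as required.
Σ_(k=2)^(9) t_k = s_(10) − s_(2) = 18432 − (8) = 18424.

Σ = 18424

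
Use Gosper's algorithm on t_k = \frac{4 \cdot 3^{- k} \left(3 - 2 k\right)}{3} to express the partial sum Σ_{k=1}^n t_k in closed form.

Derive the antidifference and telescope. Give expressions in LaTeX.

Ratio r(k) = (2*k - 1)/(3*(2*k - 3)).
Gosper form: A/B · C(k+1)/C(k) with A=1/3, B=1, C=k - 3/2.
Solve (1/3)·f(k+1) − (1)·f(k) = k - 3/2.
Bound: deg f ≤ 1.
Solve for f: f(k) = -3*(k - 1)/2 (degree 1 ≤ 1).
Get s_k = R·t_k = 4*(k - 1)/3**k with R(k) = B(k−1)f(k)/C(k) = -3*(k - 1)/(2*k - 3).
s_(k+1) − s_k = 4*(3 - 2*k)/(3*3**k) = t_k.
s_(n+1) = 4*3**(-n - 1)*n and s_(1) = 0, so S(n) = 4*3**(-n - 1)*n.

S(n) = 4 \cdot 3^{- n - 1} n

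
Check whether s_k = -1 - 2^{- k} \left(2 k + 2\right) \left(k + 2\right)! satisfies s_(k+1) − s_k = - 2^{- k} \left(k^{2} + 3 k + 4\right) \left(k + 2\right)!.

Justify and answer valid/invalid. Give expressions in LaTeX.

s_(k+1) = -2**(-k - 1)*(2*k + 4)*factorial(k + 3) - 1
s_(k+1) − s_k = -(k**2 + 3*k + 4)*factorial(k + 2)/2**k
(s_(k+1) − s_k) − t_k = 0

Valid — Δs_k = t_k.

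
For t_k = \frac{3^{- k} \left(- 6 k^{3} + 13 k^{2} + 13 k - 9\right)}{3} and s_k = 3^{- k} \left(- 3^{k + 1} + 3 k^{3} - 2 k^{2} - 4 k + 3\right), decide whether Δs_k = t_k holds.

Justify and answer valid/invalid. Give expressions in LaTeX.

Valid — Δs_k = t_k.

s_(k+1) = (-9*3**k + 3*k**3 + 7*k**2 + k)/(3*3**k)
s_(k+1) − s_k = (-6*k**3 + 13*k**2 + 13*k - 9)/(3*3**k)
(s_(k+1) − s_k) − t_k = 0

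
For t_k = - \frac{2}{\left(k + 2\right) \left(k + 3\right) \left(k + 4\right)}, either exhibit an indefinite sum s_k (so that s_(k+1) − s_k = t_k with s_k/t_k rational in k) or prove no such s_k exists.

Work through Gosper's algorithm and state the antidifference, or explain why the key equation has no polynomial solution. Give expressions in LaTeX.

Ratio r(k) = (k + 2)/(k + 5).
Factor: A=k + 2; B=k + 5; C=1.
Solve (k + 2)·f(k+1) − (k + 4)·f(k) = 1.
deg f ≤ 2 (via 1,1,0).
Coefficient equations give f(k) = k*(k + 5)/12.
R(k) = B(k−1)·f(k)/C(k) = k*(k + 4)*(k + 5)/12; s_k = R·t_k = k*(-k - 5)/(6*(k + 2)*(k + 3)).
Δs = -2/(k**3 + 9*k**2 + 26*k + 24), as required.

s_k = \frac{k \left(- k - 5\right)}{6 \left(k + 2\right) \left(k + 3\right)}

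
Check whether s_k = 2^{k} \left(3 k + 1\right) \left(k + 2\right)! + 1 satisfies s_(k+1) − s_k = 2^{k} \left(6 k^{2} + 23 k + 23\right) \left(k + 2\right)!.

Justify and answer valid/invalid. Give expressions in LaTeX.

s_(k+1) = 2**(k + 1)*(3*k + 4)*factorial(k + 3) + 1
s_(k+1) − s_k = 2**k*(6*k**2 + 23*k + 23)*factorial(k + 2)
(s_(k+1) − s_k) − t_k = 0

Valid: the claim telescopes to t_k.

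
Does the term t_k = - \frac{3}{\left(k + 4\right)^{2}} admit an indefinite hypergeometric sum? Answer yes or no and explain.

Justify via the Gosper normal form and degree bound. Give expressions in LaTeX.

r(k) = (k + 4)**2/(k + 5)**2 after simplifying.
Gosper form: A/B · C(k+1)/C(k) with A=k**2 + 8*k + 16, B=k**2 + 10*k + 25, C=1.
Solve (k**2 + 8*k + 16)·f(k+1) − (k**2 + 8*k + 16)·f(k) = 1.
d = 0 from the (2,2,0) case.
Write f(k) = c0. Then LHS − RHS = -1, requiring -1 = 0: contradictory. No certificate.

No — the linear system for f has no solution.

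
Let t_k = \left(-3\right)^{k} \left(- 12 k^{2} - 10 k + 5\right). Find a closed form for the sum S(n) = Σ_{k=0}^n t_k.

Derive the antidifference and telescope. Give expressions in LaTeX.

S(n) = - 9 \left(-3\right)^{n} n^{2} - 12 \left(-3\right)^{n} n + 3 \left(-3\right)^{n} + 2

r(k) = 3*(-12*k**2 - 34*k - 17)/(12*k**2 + 10*k - 5) after simplifying.
So A=-3 and B=1, with C=k**2 + 5*k/6 - 5/12.
f must satisfy (-3)·f(k+1) − (1)·f(k) = k**2 + 5*k/6 - 5/12.
deg f ≤ 2 (via 0,0,2).
Match coefficients ⇒ f(k) = -(3*k**2 - 2*k - 2)/12.
So s_k = (B(k−1)f/C)·t_k = (-(3*k**2 - 2*k - 2)/(12*k**2 + 10*k - 5))·t_k = (-3)**k*(3*k**2 - 2*k - 2).
Check: Δs_k = (-3)**k*(-12*k**2 - 10*k + 5). ✓
s_(n+1) = (-3)**(n + 1)*(3*n**2 + 4*n - 1) and s_(0) = -2, so S(n) = -9*(-3)**n*n**2 - 12*(-3)**n*n + 3*(-3)**n + 2.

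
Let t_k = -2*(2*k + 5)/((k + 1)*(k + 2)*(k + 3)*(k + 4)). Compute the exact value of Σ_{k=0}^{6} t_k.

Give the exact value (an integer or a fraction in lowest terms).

The ratio is (k + 1)*(2*k + 7)/((k + 5)*(2*k + 5)).
A = k + 1, B = k + 5, C = k + 5/2.
Solve (k + 1)·f(k+1) − (k + 4)·f(k) = k + 5/2.
From deg A=1, deg B=1, deg C=1: d=3.
Solve for f: f(k) = k*(k + 2)*(k + 4)/6 (degree 3 ≤ 3).
R(k) = B(k−1)·f(k)/C(k) = k*(k + 2)*(k + 4)**2/(3*(2*k + 5)); s_k = R·t_k = 2*k*(-k - 4)/(3*(k**2 + 4*k + 3)).
Verify: 2*(-2*k - 5)/(k**4 + 10*k**3 + 35*k**2 + 50*k + 24) matches t_k.
Sum = s_(7) − s_(0); s_(7) = -77/120, s_(0) = 0 ⇒ -77/120.

Σ = -77/120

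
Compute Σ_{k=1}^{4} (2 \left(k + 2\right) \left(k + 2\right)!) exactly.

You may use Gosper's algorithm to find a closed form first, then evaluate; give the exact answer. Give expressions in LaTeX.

Σ = 10068

Compute t_(k+1)/t_k: get (k + 3)**2/(k + 2).
Normal form (A,B,C) = (k + 3, 1, k + 2).
Need (k + 3)·f(k+1) − (1)·f(k) = k + 2.
Degrees (1,0,1) ⇒ d ≤ 0.
Coefficient equations give f(k) = 1.
R(k) = B(k−1)·f(k)/C(k) = 1/(k + 2); s_k = R·t_k = 2*factorial(k + 2).
Δs = 2*(k + 2)*factorial(k + 2), as required.
Sum = s_(5) − s_(1); s_(5) = 10080, s_(1) = 12 ⇒ 10068.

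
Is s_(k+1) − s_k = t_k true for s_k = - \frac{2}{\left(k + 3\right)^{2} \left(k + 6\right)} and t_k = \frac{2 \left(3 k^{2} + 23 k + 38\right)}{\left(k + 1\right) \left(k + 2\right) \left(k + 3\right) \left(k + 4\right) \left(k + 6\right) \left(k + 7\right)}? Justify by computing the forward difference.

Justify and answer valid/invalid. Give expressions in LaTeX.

Invalid: residual \frac{4 \left(- 4 k^{3} - 45 k^{2} - 157 k - 170\right)}{k^{8} + 30 k^{7} + 380 k^{6} + 2650 k^{5} + 11103 k^{4} + 28520 k^{3} + 43620 k^{2} + 36000 k + 12096} ≠ 0.

s_(k+1) = -2/((k + 4)**2*(k + 7))
s_(k+1) − s_k = -2/((k + 4)**2*(k + 7)) + 2/((k + 3)**2*(k + 6))
(s_(k+1) − s_k) − t_k = 4*(-4*k**3 - 45*k**2 - 157*k - 170)/(k**8 + 30*k**7 + 380*k**6 + 2650*k**5 + 11103*k**4 + 28520*k**3 + 43620*k**2 + 36000*k + 12096)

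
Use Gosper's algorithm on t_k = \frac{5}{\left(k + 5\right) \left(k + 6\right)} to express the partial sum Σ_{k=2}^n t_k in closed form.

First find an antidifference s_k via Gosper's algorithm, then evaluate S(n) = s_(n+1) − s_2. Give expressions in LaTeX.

S(n) = \frac{5 \left(n - 1\right)}{7 \left(n + 6\right)}

r(k) = (k + 5)/(k + 7) after simplifying.
A = k + 5, B = k + 7, C = 1.
Set up (k + 5)·f(k+1) − (k + 6)·f(k) − (1) = 0.
From deg A=1, deg B=1, deg C=0: d=1.
Match coefficients ⇒ f(k) = k/5.
Certificate R = B(k−1)f/C = k*(k + 6)/5 gives s_k = k/(k + 5).
Δs = 5/(k**2 + 11*k + 30), as required.
Evaluate: s_(n+1) = (n + 1)/(n + 6); subtract s_(2) = 2/7 ⇒ S(n) = 5*(n - 1)/(7*(n + 6)).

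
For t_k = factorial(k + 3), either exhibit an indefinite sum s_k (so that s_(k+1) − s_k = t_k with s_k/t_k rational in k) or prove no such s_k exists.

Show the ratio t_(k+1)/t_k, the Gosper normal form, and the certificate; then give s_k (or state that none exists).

r(k) = k + 4 after simplifying.
Take A(k)=k + 4, B(k)=1, C(k)=1.
Key eq: (k + 4)·f(k+1) = (1)·f(k) + (1).
Degrees (1,0,0) ⇒ d ≤ -1.
Bound -1 < 0, so the key equation has no polynomial solution.

none — t_k is not Gosper-summable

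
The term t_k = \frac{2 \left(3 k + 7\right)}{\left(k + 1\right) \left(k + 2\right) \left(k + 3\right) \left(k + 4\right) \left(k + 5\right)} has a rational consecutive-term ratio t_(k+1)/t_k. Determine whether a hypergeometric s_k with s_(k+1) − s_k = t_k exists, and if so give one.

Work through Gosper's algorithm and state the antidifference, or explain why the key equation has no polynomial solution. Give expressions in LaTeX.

s_k = \frac{k \left(k^{2} + 8 k + 19\right)}{6 \left(k^{3} + 8 k^{2} + 19 k + 12\right)}

t_(k+1)/t_k = (k + 1)*(3*k + 10)/((k + 6)*(3*k + 7)).
Gosper form: A/B · C(k+1)/C(k) with A=k + 1, B=k + 6, C=k + 7/3.
f must satisfy (k + 1)·f(k+1) − (k + 5)·f(k) = k + 7/3.
Degrees (1,1,1) ⇒ d ≤ 4.
A polynomial solution: f(k) = k*(k + 2)*(k**2 + 8*k + 19)/36.
So s_k = (B(k−1)f/C)·t_k = (k*(k + 2)*(k + 5)*(k**2 + 8*k + 19)/(12*(3*k + 7)))·t_k = k*(k**2 + 8*k + 19)/(6*(k**3 + 8*k**2 + 19*k + 12)).
Verify: 2*(3*k + 7)/(k**5 + 15*k**4 + 85*k**3 + 225*k**2 + 274*k + 120) matches t_k.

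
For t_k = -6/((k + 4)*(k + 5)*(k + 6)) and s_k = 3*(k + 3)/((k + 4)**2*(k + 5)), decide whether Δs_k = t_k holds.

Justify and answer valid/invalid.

s_(k+1) = 3*(k + 4)/((k + 5)**2*(k + 6))
s_(k+1) − s_k = 3*(-(k + 3)*(k + 5)*(k + 6) + (k + 4)**3)/((k + 4)**2*(k + 5)**2*(k + 6))
(s_(k+1) − s_k) − t_k = 3*(3*k + 14)/(k**5 + 24*k**4 + 229*k**3 + 1086*k**2 + 2560*k + 2400)

Invalid: residual 3*(3*k + 14)/(k**5 + 24*k**4 + 229*k**3 + 1086*k**2 + 2560*k + 2400) ≠ 0.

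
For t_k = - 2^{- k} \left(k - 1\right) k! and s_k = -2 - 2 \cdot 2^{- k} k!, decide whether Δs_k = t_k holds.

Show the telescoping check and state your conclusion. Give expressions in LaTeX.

s_(k+1) = -(2**(k + 1) + k*factorial(k) + factorial(k))/2**k
s_(k+1) − s_k = -(k - 1)*factorial(k)/2**k
(s_(k+1) − s_k) − t_k = 0

valid; difference matches t_k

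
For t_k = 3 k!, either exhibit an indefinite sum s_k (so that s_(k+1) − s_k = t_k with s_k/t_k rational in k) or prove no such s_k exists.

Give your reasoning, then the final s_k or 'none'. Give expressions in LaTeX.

t_(k+1)/t_k = k + 1.
Gosper form: A/B · C(k+1)/C(k) with A=k + 1, B=1, C=1.
Key eq: (k + 1)·f(k+1) = (1)·f(k) + (1).
deg f ≤ -1 (via 1,0,0).
d = -1 < 0 ⇒ no nonzero polynomial f; not summable.

none (Gosper's algorithm certifies no s_k)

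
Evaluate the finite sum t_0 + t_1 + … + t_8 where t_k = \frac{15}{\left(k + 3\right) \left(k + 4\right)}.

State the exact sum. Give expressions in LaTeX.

t_(k+1)/t_k = (k + 3)/(k + 5).
So A=k + 3 and B=k + 5, with C=1.
Need (k + 3)·f(k+1) − (k + 4)·f(k) = 1.
From deg A=1, deg B=1, deg C=0: d=1.
Coefficient equations give f(k) = k/3.
Get s_k = R·t_k = 5*k/(k + 3) with R(k) = B(k−1)f(k)/C(k) = k*(k + 4)/3.
Verify: 15/(k**2 + 7*k + 12) matches t_k.
Sum = s_(9) − s_(0); s_(9) = 15/4, s_(0) = 0 ⇒ 15/4.

Σ = 15/4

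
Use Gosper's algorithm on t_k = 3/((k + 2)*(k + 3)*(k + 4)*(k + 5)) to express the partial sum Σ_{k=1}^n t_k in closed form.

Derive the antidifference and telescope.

S(n) = n*(n**2 + 12*n + 47)/(60*(n**3 + 12*n**2 + 47*n + 60))

Ratio r(k) = (k + 2)/(k + 6).
Normal form (A,B,C) = (k + 2, k + 6, 1).
Set up (k + 2)·f(k+1) − (k + 5)·f(k) − (1) = 0.
Bound: deg f ≤ 3.
Solving with deg f ≤ 3: f(k) = k*(k**2 + 9*k + 26)/72.
So s_k = (B(k−1)f/C)·t_k = (k*(k + 5)*(k**2 + 9*k + 26)/72)·t_k = k*(k**2 + 9*k + 26)/(24*(k + 2)*(k + 3)*(k + 4)).
Verify: 3/(k**4 + 14*k**3 + 71*k**2 + 154*k + 120) matches t_k.
s_(n+1) = (n**3 + 12*n**2 + 47*n + 36)/(24*(n**3 + 12*n**2 + 47*n + 60)) and s_(1) = 1/40, so S(n) = n*(n**2 + 12*n + 47)/(60*(n**3 + 12*n**2 + 47*n + 60)).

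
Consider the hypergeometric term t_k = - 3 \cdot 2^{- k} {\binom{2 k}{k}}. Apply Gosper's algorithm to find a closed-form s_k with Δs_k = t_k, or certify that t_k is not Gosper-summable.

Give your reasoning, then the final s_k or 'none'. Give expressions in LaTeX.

none — t_k is not Gosper-summable

Ratio r(k) = (2*k + 1)/(k + 1).
Gosper form: A/B · C(k+1)/C(k) with A=2*k + 1, B=k + 1, C=1.
Set up (2*k + 1)·f(k+1) − (k)·f(k) − (1) = 0.
Bound: deg f ≤ -1.
Negative degree bound (-1): no f exists, t_k not Gosper-summable.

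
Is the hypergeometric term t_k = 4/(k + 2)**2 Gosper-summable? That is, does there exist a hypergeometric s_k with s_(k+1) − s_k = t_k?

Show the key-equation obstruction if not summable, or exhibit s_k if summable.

No — t_k has no hypergeometric antidifference.

t_(k+1)/t_k = (k + 2)**2/(k + 3)**2.
Gosper form: A/B · C(k+1)/C(k) with A=k**2 + 4*k + 4, B=k**2 + 6*k + 9, C=1.
Key eq: (k**2 + 4*k + 4)·f(k+1) = (k**2 + 4*k + 4)·f(k) + (1).
Degrees (2,2,0) ⇒ d ≤ 0.
Put f(k) = c0: A·f(k+1) − B(k−1)·f(k) − C = -1; need -1 = 0 — inconsistent ⇒ no f, not summable.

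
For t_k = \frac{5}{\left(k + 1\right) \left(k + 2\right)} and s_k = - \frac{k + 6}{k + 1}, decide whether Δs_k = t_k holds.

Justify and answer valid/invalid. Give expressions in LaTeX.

Valid — Δs_k = t_k.

s_(k+1) = (-k - 7)/(k + 2)
s_(k+1) − s_k = 5/(k**2 + 3*k + 2)
(s_(k+1) − s_k) − t_k = 0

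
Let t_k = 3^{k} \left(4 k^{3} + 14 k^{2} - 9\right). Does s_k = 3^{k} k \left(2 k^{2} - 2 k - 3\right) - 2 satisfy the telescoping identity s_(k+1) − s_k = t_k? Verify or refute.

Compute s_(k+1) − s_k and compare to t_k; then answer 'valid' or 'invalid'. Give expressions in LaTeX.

s_(k+1) = -3*3**k*(k + 1)*(2*k - 2*(k + 1)**2 + 5) - 2
s_(k+1) − s_k = 3**k*(4*k**3 + 14*k**2 - 9)
(s_(k+1) − s_k) − t_k = 0

valid (s_(k+1) − s_k reduces to t_k)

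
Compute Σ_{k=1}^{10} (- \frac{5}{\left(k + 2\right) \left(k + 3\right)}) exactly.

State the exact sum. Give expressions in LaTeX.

Σ = -50/39

r(k) = (k + 2)/(k + 4) after simplifying.
A = k + 2, B = k + 4, C = 1.
Solve (k + 2)·f(k+1) − (k + 3)·f(k) = 1.
deg f ≤ 1 (via 1,1,0).
A polynomial solution: f(k) = k/2.
R(k) = B(k−1)·f(k)/C(k) = k*(k + 3)/2; s_k = R·t_k = -5*k/(2*k + 4).
s_(k+1) − s_k = -5/(k**2 + 5*k + 6) = t_k.
Sum = s_(11) − s_(1); s_(11) = -55/26, s_(1) = -5/6 ⇒ -50/39.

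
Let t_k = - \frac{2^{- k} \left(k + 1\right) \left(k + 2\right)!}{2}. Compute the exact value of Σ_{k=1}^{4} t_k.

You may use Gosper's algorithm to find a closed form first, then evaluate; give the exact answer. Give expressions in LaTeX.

t_(k+1)/t_k = (k + 2)*(k + 3)/(2*(k + 1)).
Take A(k)=k/2 + 3/2, B(k)=1, C(k)=k + 1.
Solve (k/2 + 3/2)·f(k+1) − (1)·f(k) = k + 1.
deg f ≤ 0 (via 1,0,1).
Match coefficients ⇒ f(k) = 2.
Then R = B(k−1)f/C = 2/(k + 1), so s_k = R(k)·t_k = -factorial(k + 2)/2**k.
s_(k+1) − s_k = -(k + 1)*factorial(k + 2)/(2*2**k) = t_k.
Evaluate s at k=5 and k=1: -315/2 and -3; difference -309/2.

Σ = -309/2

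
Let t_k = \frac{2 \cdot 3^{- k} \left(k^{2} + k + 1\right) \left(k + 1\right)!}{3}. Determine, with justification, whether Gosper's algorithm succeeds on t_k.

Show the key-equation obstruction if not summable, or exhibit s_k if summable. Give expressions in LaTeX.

Yes. s_k = 2 \cdot 3^{- k} \left(k + 1\right) \left(k + 1\right)!.

t_(k+1)/t_k = (k + 2)*(k + (k + 1)**2 + 2)/(3*(k**2 + k + 1)).
Gosper form: A/B · C(k+1)/C(k) with A=k/3 + 2/3, B=1, C=k**2 + k + 1.
Key eq: (k/3 + 2/3)·f(k+1) = (1)·f(k) + (k**2 + k + 1).
Bound: deg f ≤ 1.
Solve for f: f(k) = 3*(k + 1) (degree 1 ≤ 1).
Certificate R = B(k−1)f/C = 3*(k + 1)/(k**2 + k + 1) gives s_k = 2*(k + 1)*factorial(k + 1)/3**k.
s_(k+1) − s_k = 2*(k**2 + k + 1)*factorial(k + 1)/(3*3**k) = t_k.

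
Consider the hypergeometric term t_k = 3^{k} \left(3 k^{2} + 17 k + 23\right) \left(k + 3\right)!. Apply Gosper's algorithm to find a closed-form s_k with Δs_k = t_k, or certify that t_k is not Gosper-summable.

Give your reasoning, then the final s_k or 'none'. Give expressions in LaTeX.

s_k = 3^{k} \left(k + 1\right) \left(k + 3\right)!

t_(k+1)/t_k = 3*(3*k**3 + 35*k**2 + 135*k + 172)/(3*k**2 + 17*k + 23).
Factor: A=3*k + 12; B=1; C=k**2 + 17*k/3 + 23/3.
Key eq: (3*k + 12)·f(k+1) = (1)·f(k) + (k**2 + 17*k/3 + 23/3).
deg f ≤ 1 (via 1,0,2).
Coefficient equations give f(k) = (k + 1)/3.
Get s_k = R·t_k = 3**k*(k + 1)*factorial(k + 3) with R(k) = B(k−1)f(k)/C(k) = (k + 1)/(3*k**2 + 17*k + 23).
Check: Δs_k = 3**k*(3*k**2 + 17*k + 23)*factorial(k + 3). ✓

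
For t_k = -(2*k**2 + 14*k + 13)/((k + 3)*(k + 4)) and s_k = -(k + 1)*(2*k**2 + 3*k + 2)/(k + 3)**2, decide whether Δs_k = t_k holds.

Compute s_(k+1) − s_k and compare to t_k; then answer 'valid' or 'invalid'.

Invalid: residual 2*(9*k**2 + 41*k + 31)/(k**4 + 14*k**3 + 73*k**2 + 168*k + 144) ≠ 0.

s_(k+1) = -(k + 2)*(3*k + 2*(k + 1)**2 + 5)/(k + 4)**2
s_(k+1) − s_k = (-2*k**4 - 28*k**3 - 117*k**2 - 177*k - 94)/(k**4 + 14*k**3 + 73*k**2 + 168*k + 144)
(s_(k+1) − s_k) − t_k = 2*(9*k**2 + 41*k + 31)/(k**4 + 14*k**3 + 73*k**2 + 168*k + 144)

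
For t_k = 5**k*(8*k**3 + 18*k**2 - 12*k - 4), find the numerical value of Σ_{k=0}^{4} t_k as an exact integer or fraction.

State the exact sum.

Σ = 512496

Compute t_(k+1)/t_k: get 5*(4*k**3 + 21*k**2 + 24*k + 5)/(4*k**3 + 9*k**2 - 6*k - 2).
A = 5, B = 1, C = k**3 + 9*k**2/4 - 3*k/2 - 1/2.
f must satisfy (5)·f(k+1) − (1)·f(k) = k**3 + 9*k**2/4 - 3*k/2 - 1/2.
d = 3 from the (0,0,3) case.
Match coefficients ⇒ f(k) = (k - 1)*(2*k**2 - k - 4)/8.
Get s_k = R·t_k = 5**k*(2*k**3 - 3*k**2 - 3*k + 4) with R(k) = B(k−1)f(k)/C(k) = (k - 1)*(2*k**2 - k - 4)/(2*(4*k + 1)*(k**2 + 2*k - 2)).
Check: Δs_k = 5**k*(8*k**3 + 18*k**2 - 12*k - 4). ✓
Evaluate s at k=5 and k=0: 512500 and 4; difference 512496.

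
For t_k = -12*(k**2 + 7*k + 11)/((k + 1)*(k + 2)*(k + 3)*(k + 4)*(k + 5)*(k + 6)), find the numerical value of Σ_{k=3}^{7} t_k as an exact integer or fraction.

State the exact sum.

Σ = -365/20592

Step 1: r(k) = (k + 1)*(7*k + (k + 1)**2 + 18)/((k + 7)*(k**2 + 7*k + 11)).
Normal form (A,B,C) = (k + 1, k + 7, k**2 + 7*k + 11).
Key eq: (k + 1)·f(k+1) = (k + 6)·f(k) + (k**2 + 7*k + 11).
Degrees (1,1,2) ⇒ d ≤ 5.
Solving with deg f ≤ 5: f(k) = k*(k + 2)*(k + 4)*(k**2 + 9*k + 23)/45.
R(k) = B(k−1)·f(k)/C(k) = k*(k + 2)*(k + 4)*(k + 6)*(k**2 + 9*k + 23)/(45*(k**2 + 7*k + 11)); s_k = R·t_k = 4*k*(-k**2 - 9*k - 23)/(15*(k**3 + 9*k**2 + 23*k + 15)).
Verify: 12*(-k**2 - 7*k - 11)/(k**6 + 21*k**5 + 175*k**4 + 735*k**3 + 1624*k**2 + 1764*k + 720) matches t_k.
Evaluate s at k=8 and k=3: -1696/6435 and -59/240; difference -365/20592.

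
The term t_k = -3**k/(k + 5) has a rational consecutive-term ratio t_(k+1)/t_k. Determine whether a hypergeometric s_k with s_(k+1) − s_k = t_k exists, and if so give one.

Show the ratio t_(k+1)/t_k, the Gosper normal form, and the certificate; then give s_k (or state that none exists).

none — t_k is not Gosper-summable

The ratio is 3*(k + 5)/(k + 6).
A = 3*k + 15, B = k + 6, C = 1.
f must satisfy (3*k + 15)·f(k+1) − (k + 5)·f(k) = 1.
Bound: deg f ≤ -1.
d = -1 < 0 ⇒ no nonzero polynomial f; not summable.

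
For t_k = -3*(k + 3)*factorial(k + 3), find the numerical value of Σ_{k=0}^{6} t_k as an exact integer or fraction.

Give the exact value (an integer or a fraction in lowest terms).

r(k) = (k + 4)**2/(k + 3) after simplifying.
A = k + 4, B = 1, C = k + 3.
f must satisfy (k + 4)·f(k+1) − (1)·f(k) = k + 3.
Bound: deg f ≤ 0.
Solve for f: f(k) = 1 (degree 0 ≤ 0).
Get s_k = R·t_k = -3*factorial(k + 3) with R(k) = B(k−1)f(k)/C(k) = 1/(k + 3).
s_(k+1) − s_k = -3*(k + 3)*factorial(k + 3) = t_k.
Σ_(k=0)^(6) t_k = s_(7) − s_(0) = -10886400 − (-18) = -10886382.

Σ = -10886382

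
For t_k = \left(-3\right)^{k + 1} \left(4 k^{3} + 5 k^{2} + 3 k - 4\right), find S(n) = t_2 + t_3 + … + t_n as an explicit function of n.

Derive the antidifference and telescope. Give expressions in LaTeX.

S(n) = - 9 \left(-3\right)^{n} n^{3} - 18 \left(-3\right)^{n} n^{2} - 9 \left(-3\right)^{n} n + 9 \left(-3\right)^{n} - 81

Ratio r(k) = 3*(-4*k**3 - 17*k**2 - 25*k - 8)/(4*k**3 + 5*k**2 + 3*k - 4).
A = -3, B = 1, C = k**3 + 5*k**2/4 + 3*k/4 - 1.
Key eq: (-3)·f(k+1) = (1)·f(k) + (k**3 + 5*k**2/4 + 3*k/4 - 1).
From deg A=0, deg B=0, deg C=3: d=3.
Solve for f: f(k) = -(k**3 - k**2 - 1)/4 (degree 3 ≤ 3).
R(k) = B(k−1)·f(k)/C(k) = -(k**3 - k**2 - 1)/(4*k**3 + 5*k**2 + 3*k - 4); s_k = R·t_k = (-3)**(k + 1)*(-k**3 + k**2 + 1).
Verify: (-3)**(k + 1)*(4*k**3 + 5*k**2 + 3*k - 4) matches t_k.
Σ_(k=2)^n t_k = s_(n+1) − s_(2) = ((-3)**(n + 2)*(-n**3 - 2*n**2 - n + 1)) − (81), i.e. -9*(-3)**n*n**3 - 18*(-3)**n*n**2 - 9*(-3)**n*n + 9*(-3)**n - 81.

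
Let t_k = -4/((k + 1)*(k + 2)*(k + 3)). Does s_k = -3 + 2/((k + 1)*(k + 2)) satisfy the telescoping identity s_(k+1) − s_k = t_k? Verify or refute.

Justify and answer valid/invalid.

s_(k+1) = -3 + 2/((k + 2)*(k + 3))
s_(k+1) − s_k = -4/(k**3 + 6*k**2 + 11*k + 6)
(s_(k+1) − s_k) − t_k = 0

valid; difference matches t_k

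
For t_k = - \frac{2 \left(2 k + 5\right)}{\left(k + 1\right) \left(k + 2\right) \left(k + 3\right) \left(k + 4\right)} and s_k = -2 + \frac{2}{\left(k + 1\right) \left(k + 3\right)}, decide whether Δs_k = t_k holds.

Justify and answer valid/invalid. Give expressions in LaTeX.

Valid — Δs_k = t_k.

s_(k+1) = -2 + 2/((k + 2)*(k + 4))
s_(k+1) − s_k = 2*(-2*k - 5)/(k**4 + 10*k**3 + 35*k**2 + 50*k + 24)
(s_(k+1) − s_k) − t_k = 0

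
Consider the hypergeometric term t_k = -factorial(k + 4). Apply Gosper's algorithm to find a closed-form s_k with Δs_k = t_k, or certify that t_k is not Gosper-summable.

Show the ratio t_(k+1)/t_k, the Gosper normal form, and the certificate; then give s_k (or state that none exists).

The ratio is k + 5.
Gosper form: A/B · C(k+1)/C(k) with A=k + 5, B=1, C=1.
f must satisfy (k + 5)·f(k+1) − (1)·f(k) = 1.
d = -1 from the (1,0,0) case.
d = -1 < 0 ⇒ no nonzero polynomial f; not summable.

no hypergeometric antidifference exists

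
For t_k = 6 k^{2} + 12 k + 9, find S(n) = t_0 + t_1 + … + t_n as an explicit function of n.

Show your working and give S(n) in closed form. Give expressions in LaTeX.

t_(k+1)/t_k = (2*k**2 + 8*k + 9)/(2*k**2 + 4*k + 3).
Factor: A=1; B=1; C=k**2 + 2*k + 3/2.
Need (1)·f(k+1) − (1)·f(k) = k**2 + 2*k + 3/2.
d = 3 from the (0,0,2) case.
Solving with deg f ≤ 3: f(k) = k*(2*k**2 + 3*k + 4)/6.
So s_k = (B(k−1)f/C)·t_k = (k*(2*k**2 + 3*k + 4)/(3*(2*k**2 + 4*k + 3)))·t_k = k*(2*k**2 + 3*k + 4).
s_(k+1) − s_k = 6*k**2 + 12*k + 9 = t_k.
Evaluate: s_(n+1) = 2*n**3 + 9*n**2 + 16*n + 9; subtract s_(0) = 0 ⇒ S(n) = 2*n**3 + 9*n**2 + 16*n + 9.

S(n) = 2 n^{3} + 9 n^{2} + 16 n + 9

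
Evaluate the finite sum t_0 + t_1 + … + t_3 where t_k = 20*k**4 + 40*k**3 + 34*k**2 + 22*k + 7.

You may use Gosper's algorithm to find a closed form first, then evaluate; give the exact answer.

Compute t_(k+1)/t_k: get (20*k**4 + 120*k**3 + 274*k**2 + 290*k + 123)/(20*k**4 + 40*k**3 + 34*k**2 + 22*k + 7).
So A=1 and B=1, with C=k**4 + 2*k**3 + 17*k**2/10 + 11*k/10 + 7/20.
f must satisfy (1)·f(k+1) − (1)·f(k) = k**4 + 2*k**3 + 17*k**2/10 + 11*k/10 + 7/20.
deg f ≤ 5 (via 0,0,4).
A polynomial solution: f(k) = k*(4*k**4 - 2*k**2 + 4*k + 1)/20.
Get s_k = R·t_k = k*(4*k**4 - 2*k**2 + 4*k + 1) with R(k) = B(k−1)f(k)/C(k) = k*(4*k**4 - 2*k**2 + 4*k + 1)/(20*k**4 + 40*k**3 + 34*k**2 + 22*k + 7).
Verify: 20*k**4 + 40*k**3 + 34*k**2 + 22*k + 7 matches t_k.
Evaluate s at k=4 and k=0: 4036 and 0; difference 4036.

Σ = 4036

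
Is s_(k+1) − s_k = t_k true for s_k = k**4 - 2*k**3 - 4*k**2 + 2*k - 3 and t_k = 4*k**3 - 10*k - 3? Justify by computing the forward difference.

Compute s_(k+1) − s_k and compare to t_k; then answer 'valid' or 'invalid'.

s_(k+1) = k**4 + 2*k**3 - 4*k**2 - 8*k - 6
s_(k+1) − s_k = 4*k**3 - 10*k - 3
(s_(k+1) − s_k) − t_k = 0

valid; difference matches t_k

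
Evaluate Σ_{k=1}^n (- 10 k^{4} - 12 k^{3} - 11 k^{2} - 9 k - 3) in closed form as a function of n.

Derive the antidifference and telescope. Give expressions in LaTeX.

Step 1: r(k) = (10*k**4 + 52*k**3 + 107*k**2 + 107*k + 45)/(10*k**4 + 12*k**3 + 11*k**2 + 9*k + 3).
A = 1, B = 1, C = k**4 + 6*k**3/5 + 11*k**2/10 + 9*k/10 + 3/10.
Key eq: (1)·f(k+1) = (1)·f(k) + (k**4 + 6*k**3/5 + 11*k**2/10 + 9*k/10 + 3/10).
deg f ≤ 5 (via 0,0,4).
Coefficient equations give f(k) = k**2*(2*k**3 - 2*k**2 + k + 2)/10.
So s_k = (B(k−1)f/C)·t_k = (k**2*(2*k**3 - 2*k**2 + k + 2)/(10*k**4 + 12*k**3 + 11*k**2 + 9*k + 3))·t_k = k**2*(-2*k**3 + 2*k**2 - k - 2).
Δs = -10*k**4 - 12*k**3 - 11*k**2 - 9*k - 3, as required.
s_(n+1) = -2*n**5 - 8*n**4 - 13*n**3 - 13*n**2 - 9*n - 3 and s_(1) = -3, so S(n) = n*(-2*n**4 - 8*n**3 - 13*n**2 - 13*n - 9).

S(n) = n \left(- 2 n^{4} - 8 n^{3} - 13 n^{2} - 13 n - 9\right)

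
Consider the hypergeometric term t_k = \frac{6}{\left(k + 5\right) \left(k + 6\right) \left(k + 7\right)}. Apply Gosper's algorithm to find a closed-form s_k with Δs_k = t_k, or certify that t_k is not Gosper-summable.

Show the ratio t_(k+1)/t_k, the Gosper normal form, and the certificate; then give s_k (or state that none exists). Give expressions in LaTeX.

s_k = \frac{k \left(k + 11\right)}{10 \left(k + 5\right) \left(k + 6\right)}

Compute t_(k+1)/t_k: get (k + 5)/(k + 8).
Factor: A=k + 5; B=k + 8; C=1.
f must satisfy (k + 5)·f(k+1) − (k + 7)·f(k) = 1.
Bound: deg f ≤ 2.
Solve for f: f(k) = k*(k + 11)/60 (degree 2 ≤ 2).
So s_k = (B(k−1)f/C)·t_k = (k*(k + 7)*(k + 11)/60)·t_k = k*(k + 11)/(10*(k + 5)*(k + 6)).
Verify: 6/(k**3 + 18*k**2 + 107*k + 210) matches t_k.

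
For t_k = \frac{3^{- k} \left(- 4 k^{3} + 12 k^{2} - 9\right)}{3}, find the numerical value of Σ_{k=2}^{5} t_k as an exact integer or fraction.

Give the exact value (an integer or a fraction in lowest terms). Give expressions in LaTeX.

Step 1: r(k) = (4*k**3 - 12*k + 1)/(3*(4*k**3 - 12*k**2 + 9)).
Gosper form: A/B · C(k+1)/C(k) with A=1/3, B=1, C=k**3 - 3*k**2 + 9/4.
Solve (1/3)·f(k+1) − (1)·f(k) = k**3 - 3*k**2 + 9/4.
Degrees (0,0,3) ⇒ d ≤ 3.
Coefficient equations give f(k) = -3*(2*k**3 - 3*k**2 + 4)/4.
Then R = B(k−1)f/C = -3*(2*k**3 - 3*k**2 + 4)/(4*k**3 - 12*k**2 + 9), so s_k = R(k)·t_k = (2*k**3 - 3*k**2 + 4)/3**k.
Verify: (-4*k**3 + 12*k**2 - 9)/(3*3**k) matches t_k.
Sum = s_(6) − s_(2); s_(6) = 328/729, s_(2) = 8/9 ⇒ -320/729.

Σ = -320/729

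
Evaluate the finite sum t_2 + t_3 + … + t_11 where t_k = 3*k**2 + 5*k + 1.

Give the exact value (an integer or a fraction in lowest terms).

r(k) = (3*k**2 + 11*k + 9)/(3*k**2 + 5*k + 1) after simplifying.
Gosper form: A/B · C(k+1)/C(k) with A=1, B=1, C=k**2 + 5*k/3 + 1/3.
Set up (1)·f(k+1) − (1)·f(k) − (k**2 + 5*k/3 + 1/3) = 0.
Degrees (0,0,2) ⇒ d ≤ 3.
Coefficient equations give f(k) = k*(k**2 + k - 1)/3.
R(k) = B(k−1)·f(k)/C(k) = k*(k**2 + k - 1)/(3*k**2 + 5*k + 1); s_k = R·t_k = k*(k**2 + k - 1).
Check: Δs_k = 3*k**2 + 5*k + 1. ✓
Evaluate s at k=12 and k=2: 1860 and 10; difference 1850.

Σ = 1850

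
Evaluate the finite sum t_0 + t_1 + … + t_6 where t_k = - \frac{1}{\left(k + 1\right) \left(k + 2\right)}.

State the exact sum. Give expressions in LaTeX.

Σ = -7/8

r(k) = (k + 1)/(k + 3) after simplifying.
Factor: A=k + 1; B=k + 3; C=1.
f must satisfy (k + 1)·f(k+1) − (k + 2)·f(k) = 1.
Degrees (1,1,0) ⇒ d ≤ 1.
Solve for f: f(k) = k (degree 1 ≤ 1).
Then R = B(k−1)f/C = k*(k + 2), so s_k = R(k)·t_k = -k/(k + 1).
Check: Δs_k = -1/(k**2 + 3*k + 2). ✓
Sum = s_(7) − s_(0); s_(7) = -7/8, s_(0) = 0 ⇒ -7/8.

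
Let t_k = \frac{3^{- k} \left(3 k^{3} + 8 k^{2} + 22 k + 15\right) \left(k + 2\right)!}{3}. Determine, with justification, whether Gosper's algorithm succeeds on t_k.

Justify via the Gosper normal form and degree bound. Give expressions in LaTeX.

Yes. s_k = 3^{- k} \left(k + 1\right) \left(3 k - 1\right) \left(k + 2\right)!.

The ratio is (3*k**4 + 26*k**3 + 98*k**2 + 189*k + 144)/(3*(3*k**3 + 8*k**2 + 22*k + 15)).
Factor: A=k/3 + 1; B=1; C=k**3 + 8*k**2/3 + 22*k/3 + 5.
Solve (k/3 + 1)·f(k+1) − (1)·f(k) = k**3 + 8*k**2/3 + 22*k/3 + 5.
Bound: deg f ≤ 2.
Coefficient equations give f(k) = (k + 1)*(3*k - 1).
Certificate R = B(k−1)f/C = 3*(k + 1)*(3*k - 1)/(3*k**3 + 8*k**2 + 22*k + 15) gives s_k = (k + 1)*(3*k - 1)*factorial(k + 2)/3**k.
Δs = (3*k**3 + 8*k**2 + 22*k + 15)*factorial(k + 2)/(3*3**k), as required.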